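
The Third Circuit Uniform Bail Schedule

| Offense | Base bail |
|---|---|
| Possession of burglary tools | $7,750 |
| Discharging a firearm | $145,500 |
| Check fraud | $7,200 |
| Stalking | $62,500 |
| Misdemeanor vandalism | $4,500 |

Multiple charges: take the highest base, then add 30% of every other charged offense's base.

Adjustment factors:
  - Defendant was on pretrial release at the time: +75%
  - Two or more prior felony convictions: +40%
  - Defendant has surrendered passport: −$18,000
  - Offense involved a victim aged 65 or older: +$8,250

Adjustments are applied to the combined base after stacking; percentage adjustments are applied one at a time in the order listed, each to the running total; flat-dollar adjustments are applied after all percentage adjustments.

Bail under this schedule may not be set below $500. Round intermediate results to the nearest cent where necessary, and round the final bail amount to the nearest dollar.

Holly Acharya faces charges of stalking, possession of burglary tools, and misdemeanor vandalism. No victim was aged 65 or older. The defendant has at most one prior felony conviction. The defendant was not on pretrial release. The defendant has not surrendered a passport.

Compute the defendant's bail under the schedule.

Base amounts from the schedule: stalking $62,500; possession of burglary tools $7,750; misdemeanor vandalism $4,500.
Stacking rule: highest base plus 30% of each additional charge. Highest is stalking at $62,500. Additional: $7,750 × 30% = $2,325; $4,500 × 30% = $1,350. Combined base = $62,500 + $3,675 = $66,175.
No adjustment factors apply to this defendant.
$66,175 is at or above the $500 minimum.

$66,175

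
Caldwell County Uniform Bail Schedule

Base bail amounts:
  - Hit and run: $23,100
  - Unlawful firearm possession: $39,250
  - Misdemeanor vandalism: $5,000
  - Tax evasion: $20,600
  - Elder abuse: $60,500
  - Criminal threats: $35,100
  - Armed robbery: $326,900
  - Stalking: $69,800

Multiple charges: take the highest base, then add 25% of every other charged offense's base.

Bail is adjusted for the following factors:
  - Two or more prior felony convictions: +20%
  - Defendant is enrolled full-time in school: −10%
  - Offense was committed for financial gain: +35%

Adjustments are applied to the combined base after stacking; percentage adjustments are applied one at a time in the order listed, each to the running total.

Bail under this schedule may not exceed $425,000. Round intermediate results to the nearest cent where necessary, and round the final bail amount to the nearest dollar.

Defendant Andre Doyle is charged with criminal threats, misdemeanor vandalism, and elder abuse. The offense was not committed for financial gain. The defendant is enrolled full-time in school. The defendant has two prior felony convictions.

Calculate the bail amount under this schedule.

$76,167

Base amounts from the schedule: criminal threats $35,100; misdemeanor vandalism $5,000; elder abuse $60,500.
Stacking rule: highest base plus 25% of each additional charge. Highest is elder abuse at $60,500. Additional: $35,100 × 25% = $8,775; $5,000 × 25% = $1,250. Combined base = $60,500 + $10,025 = $70,525.
Two or more prior felony convictions (+20%): $70,525 × 1.2 = $84,630.
Defendant is enrolled full-time in school (−10%): $84,630 × 0.9 = $76,167.
$76,167 is within the $425,000 maximum.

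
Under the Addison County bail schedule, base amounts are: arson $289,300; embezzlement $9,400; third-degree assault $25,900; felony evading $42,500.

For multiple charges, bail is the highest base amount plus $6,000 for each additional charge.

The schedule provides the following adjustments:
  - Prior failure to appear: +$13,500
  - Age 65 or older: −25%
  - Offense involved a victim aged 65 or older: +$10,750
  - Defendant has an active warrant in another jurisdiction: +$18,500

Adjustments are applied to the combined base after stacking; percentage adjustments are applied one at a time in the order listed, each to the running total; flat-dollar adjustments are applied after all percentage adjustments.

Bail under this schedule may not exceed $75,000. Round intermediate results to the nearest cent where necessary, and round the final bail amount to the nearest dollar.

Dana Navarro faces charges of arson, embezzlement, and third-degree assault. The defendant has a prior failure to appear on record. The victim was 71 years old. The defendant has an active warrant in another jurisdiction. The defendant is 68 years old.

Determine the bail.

Base amounts from the schedule: arson $289,300; embezzlement $9,400; third-degree assault $25,900.
Stacking rule: highest base plus $6,000 per additional charge. Highest is arson at $289,300; 2 additional charges → +$12,000. Combined base = $301,300.
Age 65 or older (−25%): $301,300 × 0.75 = $225,975.
Prior failure to appear (+$13,500 flat): $225,975 + $13,500 = $239,475.
Offense involved a victim aged 65 or older (+$10,750 flat): $239,475 + $10,750 = $250,225.
Defendant has an active warrant in another jurisdiction (+$18,500 flat): $250,225 + $18,500 = $268,725.
Result $268,725 exceeds the maximum of $75,000; bail is capped at $75,000.

$75,000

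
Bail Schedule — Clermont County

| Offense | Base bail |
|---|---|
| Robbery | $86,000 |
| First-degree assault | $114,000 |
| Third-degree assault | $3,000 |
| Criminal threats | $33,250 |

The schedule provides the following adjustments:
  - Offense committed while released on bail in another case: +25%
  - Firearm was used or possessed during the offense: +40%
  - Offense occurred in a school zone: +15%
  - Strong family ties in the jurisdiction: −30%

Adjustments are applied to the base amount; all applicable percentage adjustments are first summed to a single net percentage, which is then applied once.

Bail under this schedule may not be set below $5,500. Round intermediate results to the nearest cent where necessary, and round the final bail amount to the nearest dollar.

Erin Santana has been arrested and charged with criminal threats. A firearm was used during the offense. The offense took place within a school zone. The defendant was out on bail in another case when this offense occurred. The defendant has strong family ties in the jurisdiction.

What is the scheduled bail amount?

Base amounts from the schedule: criminal threats $33,250.
Single charge. Combined base = $33,250.
Net percentage adjustment: +25% +40% +15% −30% = +50%. $33,250 × 1.5 = $49,875.
$49,875 is at or above the $5,500 minimum.

$49,875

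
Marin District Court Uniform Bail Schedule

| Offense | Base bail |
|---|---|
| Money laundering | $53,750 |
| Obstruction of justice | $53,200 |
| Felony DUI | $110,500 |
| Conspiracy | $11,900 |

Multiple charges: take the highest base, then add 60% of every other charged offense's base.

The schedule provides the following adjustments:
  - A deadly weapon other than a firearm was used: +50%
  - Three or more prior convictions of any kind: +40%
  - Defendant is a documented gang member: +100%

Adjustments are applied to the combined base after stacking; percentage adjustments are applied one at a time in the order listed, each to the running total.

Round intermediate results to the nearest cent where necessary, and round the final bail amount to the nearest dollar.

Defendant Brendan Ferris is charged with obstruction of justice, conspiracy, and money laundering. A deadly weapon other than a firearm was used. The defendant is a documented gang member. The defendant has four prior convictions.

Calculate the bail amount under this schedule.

Base amounts from the schedule: obstruction of justice $53,200; conspiracy $11,900; money laundering $53,750.
Stacking rule: highest base plus 60% of each additional charge. Highest is money laundering at $53,750. Additional: $53,200 × 60% = $31,920; $11,900 × 60% = $7,140. Combined base = $53,750 + $39,060 = $92,810.
A deadly weapon other than a firearm was used (+50%): $92,810 × 1.5 = $139,215.
Three or more prior convictions of any kind (+40%): $139,215 × 1.4 = $194,901.
Defendant is a documented gang member (+100%): $194,901 × 2 = $389,802.

$389,802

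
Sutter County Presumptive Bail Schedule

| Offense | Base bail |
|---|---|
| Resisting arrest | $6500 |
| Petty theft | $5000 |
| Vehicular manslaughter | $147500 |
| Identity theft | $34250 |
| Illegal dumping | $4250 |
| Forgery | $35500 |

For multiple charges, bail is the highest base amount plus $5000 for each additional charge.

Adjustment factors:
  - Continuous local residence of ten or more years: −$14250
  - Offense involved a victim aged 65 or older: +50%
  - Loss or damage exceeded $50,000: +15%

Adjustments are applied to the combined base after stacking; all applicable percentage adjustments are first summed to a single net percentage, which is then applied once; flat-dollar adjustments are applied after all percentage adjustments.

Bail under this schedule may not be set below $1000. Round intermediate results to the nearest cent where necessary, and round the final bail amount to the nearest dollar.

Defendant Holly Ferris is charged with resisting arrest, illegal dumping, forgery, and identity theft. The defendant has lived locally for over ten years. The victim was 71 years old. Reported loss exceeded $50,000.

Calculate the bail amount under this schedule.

$69075

Base amounts from the schedule: resisting arrest $6500; illegal dumping $4250; forgery $35500; identity theft $34250.
Stacking rule: highest base plus $5000 per additional charge. Highest is forgery at $35500; 3 additional charges → +$15000. Combined base = $50500.
Net percentage adjustment: +50% +15% = +65%. $50500 × 1.65 = $83325.
Continuous local residence of ten or more years (−$14250 flat): $83325 − $14250 = $69075.
$69075 is at or above the $1000 minimum.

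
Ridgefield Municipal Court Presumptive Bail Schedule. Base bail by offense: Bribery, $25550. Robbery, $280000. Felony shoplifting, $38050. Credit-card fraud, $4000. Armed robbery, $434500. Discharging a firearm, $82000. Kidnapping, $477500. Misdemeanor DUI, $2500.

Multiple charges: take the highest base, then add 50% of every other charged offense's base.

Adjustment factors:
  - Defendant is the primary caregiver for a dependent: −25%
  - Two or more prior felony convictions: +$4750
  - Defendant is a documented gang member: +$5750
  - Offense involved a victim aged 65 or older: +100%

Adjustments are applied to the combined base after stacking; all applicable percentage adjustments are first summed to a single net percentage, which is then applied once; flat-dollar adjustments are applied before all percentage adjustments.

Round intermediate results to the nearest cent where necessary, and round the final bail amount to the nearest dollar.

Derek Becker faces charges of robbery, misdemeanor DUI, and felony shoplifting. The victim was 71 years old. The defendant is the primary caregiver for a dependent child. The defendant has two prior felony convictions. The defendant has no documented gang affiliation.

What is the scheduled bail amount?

$533794

Base amounts from the schedule: robbery $280000; misdemeanor DUI $2500; felony shoplifting $38050.
Stacking rule: highest base plus 50% of each additional charge. Highest is robbery at $280000. Additional: $2500 × 50% = $1250; $38050 × 50% = $19025. Combined base = $280000 + $20275 = $300275.
Two or more prior felony convictions (+$4750 flat): $300275 + $4750 = $305025.
Net percentage adjustment: −25% +100% = +75%. $305025 × 1.75 = $533793.75.
Rounded to the nearest dollar: $533794.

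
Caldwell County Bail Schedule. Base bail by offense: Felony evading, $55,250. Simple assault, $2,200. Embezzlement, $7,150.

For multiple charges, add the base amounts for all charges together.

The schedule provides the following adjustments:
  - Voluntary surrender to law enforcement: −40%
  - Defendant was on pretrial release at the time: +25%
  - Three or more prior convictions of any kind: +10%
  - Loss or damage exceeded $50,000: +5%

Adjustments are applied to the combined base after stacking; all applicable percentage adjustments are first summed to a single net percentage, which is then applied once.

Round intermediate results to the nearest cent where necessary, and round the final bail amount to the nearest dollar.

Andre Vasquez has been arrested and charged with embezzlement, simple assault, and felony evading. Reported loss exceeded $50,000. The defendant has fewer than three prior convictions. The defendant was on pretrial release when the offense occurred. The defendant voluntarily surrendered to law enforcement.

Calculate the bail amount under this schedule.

$58,140

Base amounts from the schedule: embezzlement $7,150; simple assault $2,200; felony evading $55,250.
Stacking rule: sum of all bases. $7,150 + $2,200 + $55,250 = $64,600.
Net percentage adjustment: −40% +25% +5% = −10%. $64,600 × 0.9 = $58,140.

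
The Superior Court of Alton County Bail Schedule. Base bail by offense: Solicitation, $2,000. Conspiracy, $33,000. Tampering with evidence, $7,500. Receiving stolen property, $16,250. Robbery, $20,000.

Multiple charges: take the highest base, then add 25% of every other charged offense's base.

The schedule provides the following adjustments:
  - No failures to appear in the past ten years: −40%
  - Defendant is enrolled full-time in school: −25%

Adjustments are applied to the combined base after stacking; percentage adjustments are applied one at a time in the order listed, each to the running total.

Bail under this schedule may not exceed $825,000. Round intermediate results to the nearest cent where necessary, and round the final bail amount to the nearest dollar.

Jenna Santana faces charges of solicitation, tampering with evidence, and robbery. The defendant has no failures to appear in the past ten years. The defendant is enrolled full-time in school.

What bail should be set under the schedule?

Base amounts from the schedule: solicitation $2,000; tampering with evidence $7,500; robbery $20,000.
Stacking rule: highest base plus 25% of each additional charge. Highest is robbery at $20,000. Additional: $2,000 × 25% = $500; $7,500 × 25% = $1,875. Combined base = $20,000 + $2,375 = $22,375.
No failures to appear in the past ten years (−40%): $22,375 × 0.6 = $13,425.
Defendant is enrolled full-time in school (−25%): $13,425 × 0.75 = $10,068.75.
$10,068.75 is within the $825,000 maximum.
Rounded to the nearest dollar: $10,069.

$10,069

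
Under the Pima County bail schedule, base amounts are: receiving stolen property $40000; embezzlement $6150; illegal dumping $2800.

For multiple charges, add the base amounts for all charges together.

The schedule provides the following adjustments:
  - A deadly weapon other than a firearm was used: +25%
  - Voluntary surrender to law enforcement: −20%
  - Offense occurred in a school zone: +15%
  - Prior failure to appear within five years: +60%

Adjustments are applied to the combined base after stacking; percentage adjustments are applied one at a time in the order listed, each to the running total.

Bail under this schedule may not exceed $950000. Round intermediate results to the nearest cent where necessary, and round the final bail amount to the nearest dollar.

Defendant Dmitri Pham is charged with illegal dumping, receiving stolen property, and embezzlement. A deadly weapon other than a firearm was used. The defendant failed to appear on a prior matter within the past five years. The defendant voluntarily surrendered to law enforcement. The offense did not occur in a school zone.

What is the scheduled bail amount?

Base amounts from the schedule: illegal dumping $2800; receiving stolen property $40000; embezzlement $6150.
Stacking rule: sum of all bases. $2800 + $40000 + $6150 = $48950.
A deadly weapon other than a firearm was used (+25%): $48950 × 1.25 = $61187.50.
Voluntary surrender to law enforcement (−20%): $61187.50 × 0.8 = $48950.
Prior failure to appear within five years (+60%): $48950 × 1.6 = $78320.
$78320 is within the $950000 maximum.

$78320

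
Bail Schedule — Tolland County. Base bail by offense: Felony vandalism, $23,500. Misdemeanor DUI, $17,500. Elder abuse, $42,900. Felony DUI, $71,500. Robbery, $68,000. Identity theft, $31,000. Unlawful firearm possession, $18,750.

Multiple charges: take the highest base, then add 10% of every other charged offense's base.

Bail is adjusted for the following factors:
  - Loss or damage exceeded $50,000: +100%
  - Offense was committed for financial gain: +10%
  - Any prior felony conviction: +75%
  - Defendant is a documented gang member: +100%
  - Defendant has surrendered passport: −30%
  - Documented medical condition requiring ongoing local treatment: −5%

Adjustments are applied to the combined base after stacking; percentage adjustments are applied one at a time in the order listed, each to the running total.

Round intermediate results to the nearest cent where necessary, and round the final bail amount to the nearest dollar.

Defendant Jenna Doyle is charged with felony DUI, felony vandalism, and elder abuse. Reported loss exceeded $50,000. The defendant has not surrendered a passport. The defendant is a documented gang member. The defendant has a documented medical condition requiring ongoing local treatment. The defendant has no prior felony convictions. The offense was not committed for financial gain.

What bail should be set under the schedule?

$296,932

Base amounts from the schedule: felony DUI $71,500; felony vandalism $23,500; elder abuse $42,900.
Stacking rule: highest base plus 10% of each additional charge. Highest is felony DUI at $71,500. Additional: $23,500 × 10% = $2,350; $42,900 × 10% = $4,290. Combined base = $71,500 + $6,640 = $78,140.
Loss or damage exceeded $50,000 (+100%): $78,140 × 2 = $156,280.
Defendant is a documented gang member (+100%): $156,280 × 2 = $312,560.
Documented medical condition requiring ongoing local treatment (−5%): $312,560 × 0.95 = $296,932.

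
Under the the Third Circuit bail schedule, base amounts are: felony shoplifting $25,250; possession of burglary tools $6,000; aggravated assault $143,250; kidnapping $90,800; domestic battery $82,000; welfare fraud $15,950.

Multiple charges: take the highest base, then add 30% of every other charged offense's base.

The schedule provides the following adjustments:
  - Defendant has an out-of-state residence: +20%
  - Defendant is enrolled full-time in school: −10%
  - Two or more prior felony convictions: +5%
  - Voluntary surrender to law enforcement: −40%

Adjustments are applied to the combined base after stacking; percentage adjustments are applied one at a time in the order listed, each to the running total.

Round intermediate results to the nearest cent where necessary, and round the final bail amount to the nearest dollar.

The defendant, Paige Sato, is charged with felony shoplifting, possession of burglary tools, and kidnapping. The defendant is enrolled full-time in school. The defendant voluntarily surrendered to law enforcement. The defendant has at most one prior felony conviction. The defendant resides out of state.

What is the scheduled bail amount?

Base amounts from the schedule: felony shoplifting $25,250; possession of burglary tools $6,000; kidnapping $90,800.
Stacking rule: highest base plus 30% of each additional charge. Highest is kidnapping at $90,800. Additional: $25,250 × 30% = $7,575; $6,000 × 30% = $1,800. Combined base = $90,800 + $9,375 = $100,175.
Defendant has an out-of-state residence (+20%): $100,175 × 1.2 = $120,210.
Defendant is enrolled full-time in school (−10%): $120,210 × 0.9 = $108,189.
Voluntary surrender to law enforcement (−40%): $108,189 × 0.6 = $64,913.40.
Rounded to the nearest dollar: $64,913.

$64,913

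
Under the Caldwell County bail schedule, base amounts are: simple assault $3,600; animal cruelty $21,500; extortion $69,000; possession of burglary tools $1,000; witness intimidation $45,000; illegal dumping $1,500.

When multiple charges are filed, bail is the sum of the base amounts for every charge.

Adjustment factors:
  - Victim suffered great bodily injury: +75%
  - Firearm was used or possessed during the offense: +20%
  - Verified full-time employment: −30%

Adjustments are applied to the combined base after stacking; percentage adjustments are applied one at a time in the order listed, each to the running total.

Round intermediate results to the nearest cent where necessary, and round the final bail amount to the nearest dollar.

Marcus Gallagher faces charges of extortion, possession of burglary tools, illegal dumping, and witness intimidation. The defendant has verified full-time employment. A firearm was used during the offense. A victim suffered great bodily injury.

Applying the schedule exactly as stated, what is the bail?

Base amounts from the schedule: extortion $69,000; possession of burglary tools $1,000; illegal dumping $1,500; witness intimidation $45,000.
Stacking rule: sum of all bases. $69,000 + $1,000 + $1,500 + $45,000 = $116,500.
Victim suffered great bodily injury (+75%): $116,500 × 1.75 = $203,875.
Firearm was used or possessed during the offense (+20%): $203,875 × 1.2 = $244,650.
Verified full-time employment (−30%): $244,650 × 0.7 = $171,255.

$171,255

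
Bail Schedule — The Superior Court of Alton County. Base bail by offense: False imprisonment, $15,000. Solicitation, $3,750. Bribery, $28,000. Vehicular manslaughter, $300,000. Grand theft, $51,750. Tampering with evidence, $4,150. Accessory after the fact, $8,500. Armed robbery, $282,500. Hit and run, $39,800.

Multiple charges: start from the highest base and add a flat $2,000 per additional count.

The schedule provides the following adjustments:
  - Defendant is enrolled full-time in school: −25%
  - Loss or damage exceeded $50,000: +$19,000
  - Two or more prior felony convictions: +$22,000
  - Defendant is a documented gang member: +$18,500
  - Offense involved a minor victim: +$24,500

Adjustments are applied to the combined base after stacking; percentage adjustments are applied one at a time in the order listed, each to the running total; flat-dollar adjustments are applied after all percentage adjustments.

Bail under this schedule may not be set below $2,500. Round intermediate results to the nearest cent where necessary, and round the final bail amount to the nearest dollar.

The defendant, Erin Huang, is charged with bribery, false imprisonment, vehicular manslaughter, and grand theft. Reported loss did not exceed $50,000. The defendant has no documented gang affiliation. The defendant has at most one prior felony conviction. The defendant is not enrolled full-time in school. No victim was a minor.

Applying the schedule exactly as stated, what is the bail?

Base amounts from the schedule: bribery $28,000; false imprisonment $15,000; vehicular manslaughter $300,000; grand theft $51,750.
Stacking rule: highest base plus $2,000 per additional charge. Highest is vehicular manslaughter at $300,000; 3 additional charges → +$6,000. Combined base = $306,000.
No adjustment factors apply to this defendant.
$306,000 is at or above the $2,500 minimum.

$306,000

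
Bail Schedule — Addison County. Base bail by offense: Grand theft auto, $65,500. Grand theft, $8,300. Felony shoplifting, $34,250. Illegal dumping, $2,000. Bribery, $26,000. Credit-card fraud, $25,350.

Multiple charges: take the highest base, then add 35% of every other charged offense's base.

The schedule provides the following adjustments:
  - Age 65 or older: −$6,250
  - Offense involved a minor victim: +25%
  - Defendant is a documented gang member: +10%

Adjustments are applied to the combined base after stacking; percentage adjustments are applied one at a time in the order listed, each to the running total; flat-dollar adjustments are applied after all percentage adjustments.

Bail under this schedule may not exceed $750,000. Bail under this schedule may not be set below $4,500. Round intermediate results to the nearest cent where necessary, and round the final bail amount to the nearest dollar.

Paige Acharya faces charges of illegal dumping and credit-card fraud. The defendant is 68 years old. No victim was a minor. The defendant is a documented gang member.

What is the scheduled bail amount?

Base amounts from the schedule: illegal dumping $2,000; credit-card fraud $25,350.
Stacking rule: highest base plus 35% of each additional charge. Highest is credit-card fraud at $25,350. Additional: $2,000 × 35% = $700. Combined base = $25,350 + $700 = $26,050.
Defendant is a documented gang member (+10%): $26,050 × 1.1 = $28,655.
Age 65 or older (−$6,250 flat): $28,655 − $6,250 = $22,405.
$22,405 is within the $750,000 maximum.
$22,405 is at or above the $4,500 minimum.

$22,405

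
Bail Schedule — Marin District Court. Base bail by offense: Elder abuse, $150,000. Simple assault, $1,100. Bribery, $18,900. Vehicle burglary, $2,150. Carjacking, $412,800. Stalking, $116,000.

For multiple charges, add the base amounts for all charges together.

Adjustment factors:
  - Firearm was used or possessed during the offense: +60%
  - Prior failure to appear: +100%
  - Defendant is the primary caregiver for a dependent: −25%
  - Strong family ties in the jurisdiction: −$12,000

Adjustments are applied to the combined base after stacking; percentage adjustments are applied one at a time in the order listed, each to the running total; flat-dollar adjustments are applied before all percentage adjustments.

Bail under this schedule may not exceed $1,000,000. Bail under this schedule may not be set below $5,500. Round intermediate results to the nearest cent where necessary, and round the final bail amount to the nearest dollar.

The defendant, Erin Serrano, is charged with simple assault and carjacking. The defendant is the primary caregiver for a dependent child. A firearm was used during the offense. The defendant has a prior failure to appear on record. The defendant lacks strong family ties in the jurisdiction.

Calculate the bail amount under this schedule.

Base amounts from the schedule: simple assault $1,100; carjacking $412,800.
Stacking rule: sum of all bases. $1,100 + $412,800 = $413,900.
Firearm was used or possessed during the offense (+60%): $413,900 × 1.6 = $662,240.
Prior failure to appear (+100%): $662,240 × 2 = $1,324,480.
Defendant is the primary caregiver for a dependent (−25%): $1,324,480 × 0.75 = $993,360.
$993,360 is within the $1,000,000 maximum.
$993,360 is at or above the $5,500 minimum.

$993,360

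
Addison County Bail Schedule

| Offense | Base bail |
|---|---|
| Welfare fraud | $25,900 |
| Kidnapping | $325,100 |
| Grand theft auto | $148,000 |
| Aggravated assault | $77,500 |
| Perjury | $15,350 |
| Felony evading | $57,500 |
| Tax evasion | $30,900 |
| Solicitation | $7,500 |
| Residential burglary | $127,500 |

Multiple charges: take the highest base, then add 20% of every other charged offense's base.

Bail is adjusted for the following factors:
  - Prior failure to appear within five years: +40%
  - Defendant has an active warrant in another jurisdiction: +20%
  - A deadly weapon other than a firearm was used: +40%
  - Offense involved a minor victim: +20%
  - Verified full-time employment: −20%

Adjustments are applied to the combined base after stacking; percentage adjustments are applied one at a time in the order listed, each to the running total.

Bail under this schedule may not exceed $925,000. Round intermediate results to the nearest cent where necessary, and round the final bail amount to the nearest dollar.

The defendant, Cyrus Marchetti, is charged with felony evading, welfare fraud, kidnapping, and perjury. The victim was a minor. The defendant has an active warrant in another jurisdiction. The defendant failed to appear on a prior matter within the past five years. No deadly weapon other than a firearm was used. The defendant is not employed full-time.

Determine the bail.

Base amounts from the schedule: felony evading $57,500; welfare fraud $25,900; kidnapping $325,100; perjury $15,350.
Stacking rule: highest base plus 20% of each additional charge. Highest is kidnapping at $325,100. Additional: $57,500 × 20% = $11,500; $25,900 × 20% = $5,180; $15,350 × 20% = $3,070. Combined base = $325,100 + $19,750 = $344,850.
Prior failure to appear within five years (+40%): $344,850 × 1.4 = $482,790.
Defendant has an active warrant in another jurisdiction (+20%): $482,790 × 1.2 = $579,348.
Offense involved a minor victim (+20%): $579,348 × 1.2 = $695,217.60.
$695,217.60 is within the $925,000 maximum.
Rounded to the nearest dollar: $695,218.

$695,218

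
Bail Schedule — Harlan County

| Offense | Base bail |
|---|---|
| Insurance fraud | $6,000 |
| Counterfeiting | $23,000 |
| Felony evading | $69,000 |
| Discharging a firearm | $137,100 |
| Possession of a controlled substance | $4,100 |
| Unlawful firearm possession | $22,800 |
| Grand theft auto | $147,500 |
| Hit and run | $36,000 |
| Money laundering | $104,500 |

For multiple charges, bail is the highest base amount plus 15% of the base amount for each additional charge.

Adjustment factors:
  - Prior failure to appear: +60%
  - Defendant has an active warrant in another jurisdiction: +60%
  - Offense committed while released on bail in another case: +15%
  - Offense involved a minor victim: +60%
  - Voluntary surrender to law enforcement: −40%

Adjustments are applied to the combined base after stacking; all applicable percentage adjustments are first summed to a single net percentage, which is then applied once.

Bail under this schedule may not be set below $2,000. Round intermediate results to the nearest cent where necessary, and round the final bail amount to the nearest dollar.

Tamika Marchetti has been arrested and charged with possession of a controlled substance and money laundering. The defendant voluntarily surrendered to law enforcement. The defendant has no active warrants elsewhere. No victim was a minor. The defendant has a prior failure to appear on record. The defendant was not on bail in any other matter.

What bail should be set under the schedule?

$126,138

Base amounts from the schedule: possession of a controlled substance $4,100; money laundering $104,500.
Stacking rule: highest base plus 15% of each additional charge. Highest is money laundering at $104,500. Additional: $4,100 × 15% = $615. Combined base = $104,500 + $615 = $105,115.
Net percentage adjustment: +60% −40% = +20%. $105,115 × 1.2 = $126,138.
$126,138 is at or above the $2,000 minimum.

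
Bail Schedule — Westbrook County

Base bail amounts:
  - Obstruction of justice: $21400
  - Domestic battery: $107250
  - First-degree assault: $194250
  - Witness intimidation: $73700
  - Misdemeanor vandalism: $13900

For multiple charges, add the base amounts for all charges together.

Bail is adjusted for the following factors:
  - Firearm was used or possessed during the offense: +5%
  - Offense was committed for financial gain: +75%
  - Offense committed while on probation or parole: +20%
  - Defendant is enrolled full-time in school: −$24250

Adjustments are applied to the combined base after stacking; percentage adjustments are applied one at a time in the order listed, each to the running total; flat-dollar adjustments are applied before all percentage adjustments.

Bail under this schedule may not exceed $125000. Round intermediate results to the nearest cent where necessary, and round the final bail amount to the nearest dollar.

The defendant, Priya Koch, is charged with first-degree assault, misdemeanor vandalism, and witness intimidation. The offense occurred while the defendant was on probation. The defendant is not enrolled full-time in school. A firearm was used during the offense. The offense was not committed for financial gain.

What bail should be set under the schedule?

Base amounts from the schedule: first-degree assault $194250; misdemeanor vandalism $13900; witness intimidation $73700.
Stacking rule: sum of all bases. $194250 + $13900 + $73700 = $281850.
Firearm was used or possessed during the offense (+5%): $281850 × 1.05 = $295942.50.
Offense committed while on probation or parole (+20%): $295942.50 × 1.2 = $355131.
Result $355131 exceeds the maximum of $125000; bail is capped at $125000.

$125000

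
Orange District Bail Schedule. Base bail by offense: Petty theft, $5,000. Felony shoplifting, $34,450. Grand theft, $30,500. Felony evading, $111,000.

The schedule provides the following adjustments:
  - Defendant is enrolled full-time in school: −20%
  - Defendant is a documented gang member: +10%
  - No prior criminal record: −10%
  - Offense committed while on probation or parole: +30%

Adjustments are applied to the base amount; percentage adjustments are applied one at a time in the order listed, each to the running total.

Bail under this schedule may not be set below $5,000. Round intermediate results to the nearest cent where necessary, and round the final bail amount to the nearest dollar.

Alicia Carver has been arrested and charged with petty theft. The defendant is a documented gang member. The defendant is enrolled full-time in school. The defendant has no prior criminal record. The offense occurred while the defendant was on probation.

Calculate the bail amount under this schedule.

$5,148

Base amounts from the schedule: petty theft $5,000.
Single charge. Combined base = $5,000.
Defendant is enrolled full-time in school (−20%): $5,000 × 0.8 = $4,000.
Defendant is a documented gang member (+10%): $4,000 × 1.1 = $4,400.
No prior criminal record (−10%): $4,400 × 0.9 = $3,960.
Offense committed while on probation or parole (+30%): $3,960 × 1.3 = $5,148.
$5,148 is at or above the $5,000 minimum.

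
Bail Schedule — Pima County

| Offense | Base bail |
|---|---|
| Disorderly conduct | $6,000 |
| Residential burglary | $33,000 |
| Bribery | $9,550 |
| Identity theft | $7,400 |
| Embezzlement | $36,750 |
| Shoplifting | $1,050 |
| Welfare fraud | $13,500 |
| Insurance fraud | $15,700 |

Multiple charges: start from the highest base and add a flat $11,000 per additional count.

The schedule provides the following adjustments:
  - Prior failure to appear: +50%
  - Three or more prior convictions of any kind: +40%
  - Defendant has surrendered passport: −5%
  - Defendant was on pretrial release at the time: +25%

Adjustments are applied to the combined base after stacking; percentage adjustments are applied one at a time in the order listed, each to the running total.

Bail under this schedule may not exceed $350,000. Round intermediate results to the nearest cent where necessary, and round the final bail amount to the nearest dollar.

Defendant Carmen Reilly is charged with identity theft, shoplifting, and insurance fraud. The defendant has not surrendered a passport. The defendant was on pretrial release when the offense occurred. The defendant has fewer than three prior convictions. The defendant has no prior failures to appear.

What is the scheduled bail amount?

Base amounts from the schedule: identity theft $7,400; shoplifting $1,050; insurance fraud $15,700.
Stacking rule: highest base plus $11,000 per additional charge. Highest is insurance fraud at $15,700; 2 additional charges → +$22,000. Combined base = $37,700.
Defendant was on pretrial release at the time (+25%): $37,700 × 1.25 = $47,125.
$47,125 is within the $350,000 maximum.

$47,125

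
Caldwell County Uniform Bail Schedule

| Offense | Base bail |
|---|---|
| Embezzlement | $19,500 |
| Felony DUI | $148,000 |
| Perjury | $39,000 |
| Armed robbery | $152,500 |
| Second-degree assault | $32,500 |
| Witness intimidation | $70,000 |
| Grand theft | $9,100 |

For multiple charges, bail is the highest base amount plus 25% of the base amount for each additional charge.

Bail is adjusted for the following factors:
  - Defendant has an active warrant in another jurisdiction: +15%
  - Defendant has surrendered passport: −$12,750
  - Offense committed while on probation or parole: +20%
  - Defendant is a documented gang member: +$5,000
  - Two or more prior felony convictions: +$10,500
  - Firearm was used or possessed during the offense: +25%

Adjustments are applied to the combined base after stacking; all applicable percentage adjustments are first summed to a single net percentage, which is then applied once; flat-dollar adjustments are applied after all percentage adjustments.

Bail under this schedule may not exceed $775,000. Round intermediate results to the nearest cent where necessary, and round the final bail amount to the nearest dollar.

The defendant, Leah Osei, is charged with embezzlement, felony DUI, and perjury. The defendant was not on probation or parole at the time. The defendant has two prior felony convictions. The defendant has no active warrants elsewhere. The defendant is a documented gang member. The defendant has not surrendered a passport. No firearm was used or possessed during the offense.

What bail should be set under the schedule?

$178,125

Base amounts from the schedule: embezzlement $19,500; felony DUI $148,000; perjury $39,000.
Stacking rule: highest base plus 25% of each additional charge. Highest is felony DUI at $148,000. Additional: $19,500 × 25% = $4,875; $39,000 × 25% = $9,750. Combined base = $148,000 + $14,625 = $162,625.
Defendant is a documented gang member (+$5,000 flat): $162,625 + $5,000 = $167,625.
Two or more prior felony convictions (+$10,500 flat): $167,625 + $10,500 = $178,125.
$178,125 is within the $775,000 maximum.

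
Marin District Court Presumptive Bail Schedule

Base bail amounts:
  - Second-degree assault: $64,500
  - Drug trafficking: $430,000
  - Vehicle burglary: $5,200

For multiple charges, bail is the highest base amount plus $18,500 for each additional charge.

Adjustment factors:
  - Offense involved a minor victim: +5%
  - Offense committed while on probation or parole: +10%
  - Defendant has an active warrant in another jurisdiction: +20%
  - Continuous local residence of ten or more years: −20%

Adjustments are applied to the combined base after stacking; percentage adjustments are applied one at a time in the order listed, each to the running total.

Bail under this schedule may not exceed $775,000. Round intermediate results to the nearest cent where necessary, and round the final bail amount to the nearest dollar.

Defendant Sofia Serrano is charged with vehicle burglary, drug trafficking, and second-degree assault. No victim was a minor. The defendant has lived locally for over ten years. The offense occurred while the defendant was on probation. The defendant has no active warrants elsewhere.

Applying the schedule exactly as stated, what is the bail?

$410,960

Base amounts from the schedule: vehicle burglary $5,200; drug trafficking $430,000; second-degree assault $64,500.
Stacking rule: highest base plus $18,500 per additional charge. Highest is drug trafficking at $430,000; 2 additional charges → +$37,000. Combined base = $467,000.
Offense committed while on probation or parole (+10%): $467,000 × 1.1 = $513,700.
Continuous local residence of ten or more years (−20%): $513,700 × 0.8 = $410,960.
$410,960 is within the $775,000 maximum.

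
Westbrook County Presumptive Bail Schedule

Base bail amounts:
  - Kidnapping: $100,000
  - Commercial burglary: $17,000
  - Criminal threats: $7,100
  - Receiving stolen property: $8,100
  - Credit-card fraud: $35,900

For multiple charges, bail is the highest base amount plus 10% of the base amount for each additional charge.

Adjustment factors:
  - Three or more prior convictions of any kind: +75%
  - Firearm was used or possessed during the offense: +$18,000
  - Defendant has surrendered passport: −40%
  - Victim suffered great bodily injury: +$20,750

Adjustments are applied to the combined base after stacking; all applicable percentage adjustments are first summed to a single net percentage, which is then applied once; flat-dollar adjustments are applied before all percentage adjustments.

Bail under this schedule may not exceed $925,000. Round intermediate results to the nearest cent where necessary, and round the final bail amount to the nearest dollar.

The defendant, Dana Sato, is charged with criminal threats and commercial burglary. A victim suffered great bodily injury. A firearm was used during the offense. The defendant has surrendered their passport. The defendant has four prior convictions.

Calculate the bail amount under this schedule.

$76,221

Base amounts from the schedule: criminal threats $7,100; commercial burglary $17,000.
Stacking rule: highest base plus 10% of each additional charge. Highest is commercial burglary at $17,000. Additional: $7,100 × 10% = $710. Combined base = $17,000 + $710 = $17,710.
Firearm was used or possessed during the offense (+$18,000 flat): $17,710 + $18,000 = $35,710.
Victim suffered great bodily injury (+$20,750 flat): $35,710 + $20,750 = $56,460.
Net percentage adjustment: +75% −40% = +35%. $56,460 × 1.35 = $76,221.
$76,221 is within the $925,000 maximum.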